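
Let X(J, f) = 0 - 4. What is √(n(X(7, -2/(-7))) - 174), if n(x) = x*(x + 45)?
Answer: 13*I*√2 ≈ 18.385*I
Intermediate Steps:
X(J, f) = -4
n(x) = x*(45 + x)
√(n(X(7, -2/(-7))) - 174) = √(-4*(45 - 4) - 174) = √(-4*41 - 174) = √(-164 - 174) = √(-338) = 13*I*√2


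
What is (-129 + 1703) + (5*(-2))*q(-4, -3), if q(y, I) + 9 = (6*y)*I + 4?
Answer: 904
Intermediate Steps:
q(y, I) = -5 + 6*I*y (q(y, I) = -9 + ((6*y)*I + 4) = -9 + (6*I*y + 4) = -9 + (4 + 6*I*y) = -5 + 6*I*y)
(-129 + 1703) + (5*(-2))*q(-4, -3) = (-129 + 1703) + (5*(-2))*(-5 + 6*(-3)*(-4)) = 1574 - 10*(-5 + 72) = 1574 - 10*67 = 1574 - 670 = 904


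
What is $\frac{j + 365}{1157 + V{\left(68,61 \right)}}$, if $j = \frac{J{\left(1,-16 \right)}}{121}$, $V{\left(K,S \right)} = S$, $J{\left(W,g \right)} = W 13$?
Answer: $\frac{7363}{24563} \approx 0.29976$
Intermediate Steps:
$J{\left(W,g \right)} = 13 W$
$j = \frac{13}{121}$ ($j = \frac{13 \cdot 1}{121} = 13 \cdot \frac{1}{121} = \frac{13}{121} \approx 0.10744$)
$\frac{j + 365}{1157 + V{\left(68,61 \right)}} = \frac{\frac{13}{121} + 365}{1157 + 61} = \frac{44178}{121 \cdot 1218} = \frac{44178}{121} \cdot \frac{1}{1218} = \frac{7363}{24563}$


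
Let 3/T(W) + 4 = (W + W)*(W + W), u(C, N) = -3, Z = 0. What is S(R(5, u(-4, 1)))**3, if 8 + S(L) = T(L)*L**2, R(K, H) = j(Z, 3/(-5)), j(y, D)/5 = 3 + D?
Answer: -1111934656/2924207 ≈ -380.25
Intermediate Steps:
T(W) = 3/(-4 + 4*W**2) (T(W) = 3/(-4 + (W + W)*(W + W)) = 3/(-4 + (2*W)*(2*W)) = 3/(-4 + 4*W**2))
j(y, D) = 15 + 5*D (j(y, D) = 5*(3 + D) = 15 + 5*D)
R(K, H) = 12 (R(K, H) = 15 + 5*(3/(-5)) = 15 + 5*(3*(-1/5)) = 15 + 5*(-3/5) = 15 - 3 = 12)
S(L) = -8 + 3*L**2/(4*(-1 + L**2)) (S(L) = -8 + (3/(4*(-1 + L**2)))*L**2 = -8 + 3*L**2/(4*(-1 + L**2)))
S(R(5, u(-4, 1)))**3 = ((32 - 29*12**2)/(4*(-1 + 12**2)))**3 = ((32 - 29*144)/(4*(-1 + 144)))**3 = ((1/4)*(32 - 4176)/143)**3 = ((1/4)*(1/143)*(-4144))**3 = (-1036/143)**3 = -1111934656/2924207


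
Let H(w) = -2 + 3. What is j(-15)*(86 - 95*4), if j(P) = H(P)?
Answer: -294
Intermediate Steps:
H(w) = 1
j(P) = 1
j(-15)*(86 - 95*4) = 1*(86 - 95*4) = 1*(86 - 1*380) = 1*(86 - 380) = 1*(-294) = -294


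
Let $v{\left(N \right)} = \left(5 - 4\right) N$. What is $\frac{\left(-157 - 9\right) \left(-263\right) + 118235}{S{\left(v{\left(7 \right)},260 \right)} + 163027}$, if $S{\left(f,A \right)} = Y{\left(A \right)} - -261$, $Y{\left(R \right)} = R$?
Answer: $\frac{161893}{163548} \approx 0.98988$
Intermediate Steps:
$v{\left(N \right)} = N$ ($v{\left(N \right)} = 1 N = N$)
$S{\left(f,A \right)} = 261 + A$ ($S{\left(f,A \right)} = A - -261 = A + 261 = 261 + A$)
$\frac{\left(-157 - 9\right) \left(-263\right) + 118235}{S{\left(v{\left(7 \right)},260 \right)} + 163027} = \frac{\left(-157 - 9\right) \left(-263\right) + 118235}{\left(261 + 260\right) + 163027} = \frac{\left(-166\right) \left(-263\right) + 118235}{521 + 163027} = \frac{43658 + 118235}{163548} = 161893 \cdot \frac{1}{163548} = \frac{161893}{163548}$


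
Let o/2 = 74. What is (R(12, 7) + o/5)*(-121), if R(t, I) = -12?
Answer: -10648/5 ≈ -2129.6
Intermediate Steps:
o = 148 (o = 2*74 = 148)
(R(12, 7) + o/5)*(-121) = (-12 + 148/5)*(-121) = (88/5)*(-121) = -10648/5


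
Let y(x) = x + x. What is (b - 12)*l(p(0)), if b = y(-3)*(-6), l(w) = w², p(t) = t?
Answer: 0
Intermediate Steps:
y(x) = 2*x
b = 36 (b = (2*(-3))*(-6) = -6*(-6) = 36)
(b - 12)*l(p(0)) = (36 - 12)*0² = 24*0 = 0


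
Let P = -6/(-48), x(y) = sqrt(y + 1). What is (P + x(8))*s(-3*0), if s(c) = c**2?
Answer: 0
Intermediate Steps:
x(y) = sqrt(1 + y)
P = 1/8 (P = -6*(-1/48) = 1/8 ≈ 0.12500)
(P + x(8))*s(-3*0) = (1/8 + sqrt(1 + 8))*(-3*0)**2 = (1/8 + sqrt(9))*0**2 = (1/8 + 3)*0 = (25/8)*0 = 0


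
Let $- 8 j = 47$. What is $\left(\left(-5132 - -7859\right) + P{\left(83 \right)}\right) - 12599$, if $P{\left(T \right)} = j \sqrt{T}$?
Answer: $-9872 - \frac{47 \sqrt{83}}{8} \approx -9925.5$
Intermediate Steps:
$j = - \frac{47}{8}$ ($j = \left(- \frac{1}{8}\right) 47 = - \frac{47}{8} \approx -5.875$)
$P{\left(T \right)} = - \frac{47 \sqrt{T}}{8}$
$\left(\left(-5132 - -7859\right) + P{\left(83 \right)}\right) - 12599 = \left(\left(-5132 - -7859\right) - \frac{47 \sqrt{83}}{8}\right) - 12599 = \left(\left(-5132 + 7859\right) - \frac{47 \sqrt{83}}{8}\right) - 12599 = \left(2727 - \frac{47 \sqrt{83}}{8}\right) - 12599 = -9872 - \frac{47 \sqrt{83}}{8}$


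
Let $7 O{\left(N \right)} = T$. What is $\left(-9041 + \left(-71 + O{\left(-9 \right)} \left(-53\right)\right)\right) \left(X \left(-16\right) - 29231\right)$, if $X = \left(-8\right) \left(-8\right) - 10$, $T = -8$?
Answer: $\frac{1906819200}{7} \approx 2.724 \cdot 10^{8}$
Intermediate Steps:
$X = 54$ ($X = 64 - 10 = 54$)
$O{\left(N \right)} = - \frac{8}{7}$ ($O{\left(N \right)} = \frac{1}{7} \left(-8\right) = - \frac{8}{7}$)
$\left(-9041 + \left(-71 + O{\left(-9 \right)} \left(-53\right)\right)\right) \left(X \left(-16\right) - 29231\right) = \left(-9041 - \frac{73}{7}\right) \left(54 \left(-16\right) - 29231\right) = \left(-9041 + \left(-71 + \frac{424}{7}\right)\right) \left(-864 - 29231\right) = \left(-9041 - \frac{73}{7}\right) \left(-30095\right) = \left(- \frac{63360}{7}\right) \left(-30095\right) = \frac{1906819200}{7}$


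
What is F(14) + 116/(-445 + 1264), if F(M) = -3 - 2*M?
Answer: -25273/819 ≈ -30.858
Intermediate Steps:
F(14) + 116/(-445 + 1264) = (-3 - 2*14) + 116/(-445 + 1264) = (-3 - 28) + 116/819 = -31 + 116*(1/819) = -31 + 116/819 = -25273/819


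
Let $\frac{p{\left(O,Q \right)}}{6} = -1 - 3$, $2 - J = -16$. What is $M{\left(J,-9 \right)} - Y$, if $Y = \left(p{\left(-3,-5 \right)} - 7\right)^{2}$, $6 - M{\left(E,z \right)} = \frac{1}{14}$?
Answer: $- \frac{13371}{14} \approx -955.07$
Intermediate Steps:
$J = 18$ ($J = 2 - -16 = 2 + 16 = 18$)
$p{\left(O,Q \right)} = -24$ ($p{\left(O,Q \right)} = 6 \left(-1 - 3\right) = 6 \left(-4\right) = -24$)
$M{\left(E,z \right)} = \frac{83}{14}$ ($M{\left(E,z \right)} = 6 - \frac{1}{14} = \frac{83}{14}$)
$Y = 961$ ($Y = \left(-24 - 7\right)^{2} = \left(-31\right)^{2} = 961$)
$M{\left(J,-9 \right)} - Y = \frac{83}{14} - 961 = - \frac{13371}{14}$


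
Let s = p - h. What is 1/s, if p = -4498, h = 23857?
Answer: -1/28355 ≈ -3.5267e-5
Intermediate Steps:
s = -28355 (s = -4498 - 1*23857 = -4498 - 23857 = -28355)
1/s = 1/(-28355) = -1/28355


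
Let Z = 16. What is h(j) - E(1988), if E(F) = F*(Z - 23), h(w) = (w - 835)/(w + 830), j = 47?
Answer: 12203544/877 ≈ 13915.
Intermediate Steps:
h(w) = (-835 + w)/(830 + w)
E(F) = -7*F (E(F) = F*(16 - 23) = F*(-7) = -7*F)
h(j) - E(1988) = (-835 + 47)/(830 + 47) - (-7)*1988 = -788/877 - 1*(-13916) = (1/877)*(-788) + 13916 = -788/877 + 13916 = 12203544/877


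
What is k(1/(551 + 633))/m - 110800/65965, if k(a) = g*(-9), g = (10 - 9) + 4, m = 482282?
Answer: -10687962805/6362746426 ≈ -1.6798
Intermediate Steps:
g = 5 (g = 1 + 4 = 5)
k(a) = -45 (k(a) = 5*(-9) = -45)
k(1/(551 + 633))/m - 110800/65965 = -45/482282 - 110800/65965 = -45*1/482282 - 110800*1/65965 = -45/482282 - 22160/13193 = -10687962805/6362746426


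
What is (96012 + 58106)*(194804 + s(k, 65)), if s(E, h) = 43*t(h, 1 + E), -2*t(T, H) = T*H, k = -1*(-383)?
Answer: -52683080648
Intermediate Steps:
k = 383
t(T, H) = -H*T/2 (t(T, H) = -T*H/2 = -H*T/2)
s(E, h) = -43*h*(1 + E)/2 (s(E, h) = 43*(-(1 + E)*h/2) = 43*(-h*(1 + E)/2) = -43*h*(1 + E)/2)
(96012 + 58106)*(194804 + s(k, 65)) = (96012 + 58106)*(194804 - 43/2*65*(1 + 383)) = 154118*(194804 - 43/2*65*384) = 154118*(194804 - 536640) = 154118*(-341836) = -52683080648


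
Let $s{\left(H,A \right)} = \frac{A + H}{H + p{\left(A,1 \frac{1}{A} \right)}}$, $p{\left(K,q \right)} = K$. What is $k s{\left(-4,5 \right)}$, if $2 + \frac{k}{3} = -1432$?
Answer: $-4302$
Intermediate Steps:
$k = -4302$ ($k = -6 + 3 \left(-1432\right) = -6 - 4296 = -4302$)
$s{\left(H,A \right)} = 1$ ($s{\left(H,A \right)} = \frac{A + H}{H + A} = \frac{A + H}{A + H} = 1$)
$k s{\left(-4,5 \right)} = \left(-4302\right) 1 = -4302$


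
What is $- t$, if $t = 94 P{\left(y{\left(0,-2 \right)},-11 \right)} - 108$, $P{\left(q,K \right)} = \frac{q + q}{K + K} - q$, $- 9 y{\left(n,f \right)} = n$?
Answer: $108$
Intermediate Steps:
$y{\left(n,f \right)} = - \frac{n}{9}$
$P{\left(q,K \right)} = - q + \frac{q}{K}$ ($P{\left(q,K \right)} = \frac{2 q}{2 K} - q = 2 q \frac{1}{2 K} - q = \frac{q}{K} - q = - q + \frac{q}{K}$)
$t = -108$ ($t = 94 \left(- \frac{\left(-1\right) 0}{9} + \frac{\left(- \frac{1}{9}\right) 0}{-11}\right) - 108 = 94 \left(\left(-1\right) 0 + 0 \left(- \frac{1}{11}\right)\right) - 108 = 94 \left(0 + 0\right) - 108 = 94 \cdot 0 - 108 = 0 - 108 = -108$)
$- t = \left(-1\right) \left(-108\right) = 108$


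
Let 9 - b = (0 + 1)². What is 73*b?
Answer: 584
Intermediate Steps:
b = 8 (b = 9 - (0 + 1)² = 9 - 1*1² = 9 - 1*1 = 9 - 1 = 8)
73*b = 73*8 = 584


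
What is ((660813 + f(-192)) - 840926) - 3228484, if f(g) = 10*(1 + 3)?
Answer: -3408557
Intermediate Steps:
f(g) = 40 (f(g) = 10*4 = 40)
((660813 + f(-192)) - 840926) - 3228484 = ((660813 + 40) - 840926) - 3228484 = (660853 - 840926) - 3228484 = -180073 - 3228484 = -3408557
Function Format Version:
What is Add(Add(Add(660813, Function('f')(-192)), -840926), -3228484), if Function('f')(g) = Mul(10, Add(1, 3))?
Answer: -3408557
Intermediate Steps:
Function('f')(g) = 40 (Function('f')(g) = Mul(10, 4) = 40)
Add(Add(Add(660813, Function('f')(-192)), -840926), -3228484) = Add(Add(Add(660813, 40), -840926), -3228484) = Add(Add(660853, -840926), -3228484) = Add(-180073, -3228484) = -3408557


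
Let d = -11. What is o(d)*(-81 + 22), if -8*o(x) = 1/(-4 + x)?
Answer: -59/120 ≈ -0.49167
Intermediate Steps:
o(x) = -1/(8*(-4 + x))
o(d)*(-81 + 22) = (-1/(-32 + 8*(-11)))*(-81 + 22) = -1/(-32 - 88)*(-59) = -1/(-120)*(-59) = -1*(-1/120)*(-59) = (1/120)*(-59) = -59/120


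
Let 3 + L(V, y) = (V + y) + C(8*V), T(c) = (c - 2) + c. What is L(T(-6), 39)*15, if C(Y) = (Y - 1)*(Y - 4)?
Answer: 196950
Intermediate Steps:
C(Y) = (-1 + Y)*(-4 + Y)
T(c) = -2 + 2*c (T(c) = (-2 + c) + c = -2 + 2*c)
L(V, y) = 1 + y - 39*V + 64*V² (L(V, y) = -3 + ((V + y) + (4 + (8*V)² - 40*V)) = -3 + ((V + y) + (4 + 64*V² - 40*V)) = -3 + ((V + y) + (4 - 40*V + 64*V²)) = -3 + (4 + y - 39*V + 64*V²) = 1 + y - 39*V + 64*V²)
L(T(-6), 39)*15 = (1 + 39 - 39*(-2 + 2*(-6)) + 64*(-2 + 2*(-6))²)*15 = (1 + 39 - 39*(-2 - 12) + 64*(-2 - 12)²)*15 = (1 + 39 - 39*(-14) + 64*(-14)²)*15 = (1 + 39 + 546 + 64*196)*15 = (1 + 39 + 546 + 12544)*15 = 13130*15 = 196950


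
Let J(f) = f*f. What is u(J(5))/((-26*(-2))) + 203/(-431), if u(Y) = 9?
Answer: -6677/22412 ≈ -0.29792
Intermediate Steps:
J(f) = f**2
u(J(5))/((-26*(-2))) + 203/(-431) = 9/((-26*(-2))) + 203/(-431) = 9/52 + 203*(-1/431) = 9*(1/52) - 203/431 = 9/52 - 203/431 = -6677/22412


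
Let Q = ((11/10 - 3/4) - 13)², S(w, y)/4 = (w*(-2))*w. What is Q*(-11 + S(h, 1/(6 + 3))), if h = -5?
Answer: -13505899/400 ≈ -33765.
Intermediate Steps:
S(w, y) = -8*w² (S(w, y) = 4*((w*(-2))*w) = 4*((-2*w)*w) = 4*(-2*w²) = -8*w²)
Q = 64009/400 (Q = ((11*(⅒) - 3*¼) - 13)² = ((11/10 - ¾) - 13)² = (7/20 - 13)² = (-253/20)² = 64009/400 ≈ 160.02)
Q*(-11 + S(h, 1/(6 + 3))) = 64009*(-11 - 8*(-5)²)/400 = 64009*(-11 - 8*25)/400 = 64009*(-11 - 200)/400 = (64009/400)*(-211) = -13505899/400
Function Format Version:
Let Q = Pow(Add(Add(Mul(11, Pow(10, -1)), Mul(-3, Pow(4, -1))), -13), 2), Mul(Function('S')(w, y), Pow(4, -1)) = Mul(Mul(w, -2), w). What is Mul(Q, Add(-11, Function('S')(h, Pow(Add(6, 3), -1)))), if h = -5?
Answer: Rational(-13505899, 400) ≈ -33765.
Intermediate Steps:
Function('S')(w, y) = Mul(-8, Pow(w, 2)) (Function('S')(w, y) = Mul(4, Mul(Mul(w, -2), w)) = Mul(4, Mul(Mul(-2, w), w)) = Mul(4, Mul(-2, Pow(w, 2))) = Mul(-8, Pow(w, 2)))
Q = Rational(64009, 400) (Q = Pow(Add(Add(Mul(11, Rational(1, 10)), Mul(-3, Rational(1, 4))), -13), 2) = Pow(Add(Add(Rational(11, 10), Rational(-3, 4)), -13), 2) = Pow(Add(Rational(7, 20), -13), 2) = Pow(Rational(-253, 20), 2) = Rational(64009, 400) ≈ 160.02)
Mul(Q, Add(-11, Function('S')(h, Pow(Add(6, 3), -1)))) = Mul(Rational(64009, 400), Add(-11, Mul(-8, Pow(-5, 2)))) = Mul(Rational(64009, 400), Add(-11, Mul(-8, 25))) = Mul(Rational(64009, 400), Add(-11, -200)) = Mul(Rational(64009, 400), -211) = Rational(-13505899, 400)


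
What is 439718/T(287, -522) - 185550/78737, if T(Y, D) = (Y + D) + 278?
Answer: 804979012/78737 ≈ 10224.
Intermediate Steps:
T(Y, D) = 278 + D + Y (T(Y, D) = (D + Y) + 278 = 278 + D + Y)
439718/T(287, -522) - 185550/78737 = 439718/(278 - 522 + 287) - 185550/78737 = 439718/43 - 185550*1/78737 = 439718*(1/43) - 185550/78737 = 10226 - 185550/78737 = 804979012/78737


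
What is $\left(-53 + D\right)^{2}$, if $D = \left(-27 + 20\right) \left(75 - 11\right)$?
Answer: $251001$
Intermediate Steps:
$D = -448$ ($D = \left(-7\right) 64 = -448$)
$\left(-53 + D\right)^{2} = \left(-53 - 448\right)^{2} = \left(-501\right)^{2} = 251001$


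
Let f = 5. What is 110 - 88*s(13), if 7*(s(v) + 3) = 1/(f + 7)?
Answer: 7832/21 ≈ 372.95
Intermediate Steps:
s(v) = -251/84 (s(v) = -3 + 1/(7*(5 + 7)) = -3 + (⅐)/12 = -3 + (⅐)*(1/12) = -3 + 1/84 = -251/84)
110 - 88*s(13) = 110 - 88*(-251/84) = 110 + 5522/21 = 7832/21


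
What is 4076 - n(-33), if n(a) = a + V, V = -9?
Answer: 4118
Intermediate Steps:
n(a) = -9 + a (n(a) = a - 9 = -9 + a)
4076 - n(-33) = 4076 - (-9 - 33) = 4076 - 1*(-42) = 4076 + 42 = 4118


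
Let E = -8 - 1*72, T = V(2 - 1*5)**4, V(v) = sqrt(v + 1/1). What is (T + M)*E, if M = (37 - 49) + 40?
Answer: -2560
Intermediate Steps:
V(v) = sqrt(1 + v) (V(v) = sqrt(v + 1) = sqrt(1 + v))
M = 28 (M = -12 + 40 = 28)
T = 4 (T = (sqrt(1 + (2 - 1*5)))**4 = (sqrt(1 + (2 - 5)))**4 = (sqrt(1 - 3))**4 = (sqrt(-2))**4 = (I*sqrt(2))**4 = 4)
E = -80 (E = -8 - 72 = -80)
(T + M)*E = (4 + 28)*(-80) = 32*(-80) = -2560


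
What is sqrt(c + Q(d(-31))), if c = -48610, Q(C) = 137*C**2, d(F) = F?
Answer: sqrt(83047) ≈ 288.18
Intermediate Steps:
sqrt(c + Q(d(-31))) = sqrt(-48610 + 137*(-31)**2) = sqrt(-48610 + 137*961) = sqrt(-48610 + 131657) = sqrt(83047)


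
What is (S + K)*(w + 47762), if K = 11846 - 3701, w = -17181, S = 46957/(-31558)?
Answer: 7859101495693/31558 ≈ 2.4904e+8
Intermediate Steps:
S = -46957/31558 (S = 46957*(-1/31558) = -46957/31558 ≈ -1.4880)
K = 8145
(S + K)*(w + 47762) = (-46957/31558 + 8145)*(-17181 + 47762) = (256992953/31558)*30581 = 7859101495693/31558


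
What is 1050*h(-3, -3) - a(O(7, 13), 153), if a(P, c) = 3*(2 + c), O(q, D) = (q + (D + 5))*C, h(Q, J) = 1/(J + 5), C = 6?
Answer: 60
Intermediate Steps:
h(Q, J) = 1/(5 + J)
O(q, D) = 30 + 6*D + 6*q (O(q, D) = (q + (D + 5))*6 = (q + (5 + D))*6 = (5 + D + q)*6 = 30 + 6*D + 6*q)
a(P, c) = 6 + 3*c
1050*h(-3, -3) - a(O(7, 13), 153) = 1050/(5 - 3) - (6 + 3*153) = 1050/2 - (6 + 459) = 1050*(½) - 1*465 = 525 - 465 = 60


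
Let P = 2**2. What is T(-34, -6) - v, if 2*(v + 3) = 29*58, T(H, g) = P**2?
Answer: -822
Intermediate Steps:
P = 4
T(H, g) = 16 (T(H, g) = 4**2 = 16)
v = 838 (v = -3 + (29*58)/2 = -3 + (1/2)*1682 = -3 + 841 = 838)
T(-34, -6) - v = 16 - 1*838 = 16 - 838 = -822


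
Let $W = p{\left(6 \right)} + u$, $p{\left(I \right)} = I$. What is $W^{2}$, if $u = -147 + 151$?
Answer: $100$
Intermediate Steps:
$u = 4$
$W = 10$ ($W = 6 + 4 = 10$)
$W^{2} = 10^{2} = 100$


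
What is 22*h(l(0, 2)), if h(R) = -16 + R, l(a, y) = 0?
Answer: -352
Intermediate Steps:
22*h(l(0, 2)) = 22*(-16 + 0) = 22*(-16) = -352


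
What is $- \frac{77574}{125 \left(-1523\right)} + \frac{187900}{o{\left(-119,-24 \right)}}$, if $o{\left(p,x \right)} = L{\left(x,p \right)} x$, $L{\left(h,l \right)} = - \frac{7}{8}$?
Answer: $\frac{35773091554}{3997875} \approx 8948.0$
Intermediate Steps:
$L{\left(h,l \right)} = - \frac{7}{8}$ ($L{\left(h,l \right)} = \left(-7\right) \frac{1}{8} = - \frac{7}{8}$)
$o{\left(p,x \right)} = - \frac{7 x}{8}$
$- \frac{77574}{125 \left(-1523\right)} + \frac{187900}{o{\left(-119,-24 \right)}} = - \frac{77574}{125 \left(-1523\right)} + \frac{187900}{\left(- \frac{7}{8}\right) \left(-24\right)} = - \frac{77574}{-190375} + \frac{187900}{21} = \left(-77574\right) \left(- \frac{1}{190375}\right) + 187900 \cdot \frac{1}{21} = \frac{77574}{190375} + \frac{187900}{21} = \frac{35773091554}{3997875}$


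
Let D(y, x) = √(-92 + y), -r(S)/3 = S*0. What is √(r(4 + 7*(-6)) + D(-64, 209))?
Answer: 39^(¼)*(1 + I) ≈ 2.499 + 2.499*I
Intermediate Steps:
r(S) = 0 (r(S) = -3*S*0 = -3*0 = 0)
√(r(4 + 7*(-6)) + D(-64, 209)) = √(0 + √(-92 - 64)) = √(0 + √(-156)) = √(0 + 2*I*√39) = √(2*I*√39) = √2*39^(¼)*√I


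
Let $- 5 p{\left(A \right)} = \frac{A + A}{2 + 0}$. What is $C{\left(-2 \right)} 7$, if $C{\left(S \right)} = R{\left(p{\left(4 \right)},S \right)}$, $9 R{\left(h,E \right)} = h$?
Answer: $- \frac{28}{45} \approx -0.62222$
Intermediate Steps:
$p{\left(A \right)} = - \frac{A}{5}$ ($p{\left(A \right)} = - \frac{\left(A + A\right) \frac{1}{2 + 0}}{5} = - \frac{2 A \frac{1}{2}}{5} = - \frac{A}{5}$)
$R{\left(h,E \right)} = \frac{h}{9}$
$C{\left(S \right)} = - \frac{4}{45}$ ($C{\left(S \right)} = \frac{\left(- \frac{1}{5}\right) 4}{9} = \frac{1}{9} \left(- \frac{4}{5}\right) = - \frac{4}{45}$)
$C{\left(-2 \right)} 7 = \left(- \frac{4}{45}\right) 7 = - \frac{28}{45}$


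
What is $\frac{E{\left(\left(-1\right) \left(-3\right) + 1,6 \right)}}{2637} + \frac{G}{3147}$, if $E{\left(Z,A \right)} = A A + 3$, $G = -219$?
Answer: $- \frac{50530}{922071} \approx -0.054801$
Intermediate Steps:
$E{\left(Z,A \right)} = 3 + A^{2}$ ($E{\left(Z,A \right)} = A^{2} + 3 = 3 + A^{2}$)
$\frac{E{\left(\left(-1\right) \left(-3\right) + 1,6 \right)}}{2637} + \frac{G}{3147} = \frac{3 + 6^{2}}{2637} - \frac{219}{3147} = \left(3 + 36\right) \frac{1}{2637} - \frac{73}{1049} = 39 \cdot \frac{1}{2637} - \frac{73}{1049} = \frac{13}{879} - \frac{73}{1049} = - \frac{50530}{922071}$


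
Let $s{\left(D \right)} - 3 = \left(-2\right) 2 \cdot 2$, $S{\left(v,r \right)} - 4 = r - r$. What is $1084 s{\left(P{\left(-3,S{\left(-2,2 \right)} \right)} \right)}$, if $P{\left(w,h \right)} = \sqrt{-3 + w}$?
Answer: $-5420$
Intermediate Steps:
$S{\left(v,r \right)} = 4$ ($S{\left(v,r \right)} = 4 + \left(r - r\right) = 4 + 0 = 4$)
$s{\left(D \right)} = -5$ ($s{\left(D \right)} = 3 + \left(-2\right) 2 \cdot 2 = 3 - 8 = -5$)
$1084 s{\left(P{\left(-3,S{\left(-2,2 \right)} \right)} \right)} = 1084 \left(-5\right) = -5420$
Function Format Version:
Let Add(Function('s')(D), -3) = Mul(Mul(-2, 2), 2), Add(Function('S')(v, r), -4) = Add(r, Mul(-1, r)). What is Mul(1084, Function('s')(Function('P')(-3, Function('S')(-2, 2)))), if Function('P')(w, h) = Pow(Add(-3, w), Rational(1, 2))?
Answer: -5420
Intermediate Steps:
Function('S')(v, r) = 4 (Function('S')(v, r) = Add(4, Add(r, Mul(-1, r))) = Add(4, 0) = 4)
Function('s')(D) = -5 (Function('s')(D) = Add(3, Mul(Mul(-2, 2), 2)) = Add(3, Mul(-4, 2)) = Add(3, -8) = -5)
Mul(1084, Function('s')(Function('P')(-3, Function('S')(-2, 2)))) = Mul(1084, -5) = -5420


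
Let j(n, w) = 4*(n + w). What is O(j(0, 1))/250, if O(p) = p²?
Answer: 8/125 ≈ 0.064000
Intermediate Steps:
j(n, w) = 4*n + 4*w
O(j(0, 1))/250 = (4*0 + 4*1)²/250 = (0 + 4)²*(1/250) = 4²*(1/250) = 16*(1/250) = 8/125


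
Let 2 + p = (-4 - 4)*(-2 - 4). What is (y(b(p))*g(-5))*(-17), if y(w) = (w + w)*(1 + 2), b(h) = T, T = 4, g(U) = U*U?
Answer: -10200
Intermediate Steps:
g(U) = U²
p = 46 (p = -2 + (-4 - 4)*(-2 - 4) = -2 - 8*(-6) = -2 + 48 = 46)
b(h) = 4
y(w) = 6*w (y(w) = (2*w)*3 = 6*w)
(y(b(p))*g(-5))*(-17) = ((6*4)*(-5)²)*(-17) = (24*25)*(-17) = 600*(-17) = -10200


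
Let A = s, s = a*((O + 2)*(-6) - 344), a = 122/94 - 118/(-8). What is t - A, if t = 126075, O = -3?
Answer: 12360923/94 ≈ 1.3150e+5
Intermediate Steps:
a = 3017/188 (a = 122*(1/94) - 118*(-1/8) = 61/47 + 59/4 = 3017/188 ≈ 16.048)
s = -509873/94 (s = 3017*((-3 + 2)*(-6) - 344)/188 = 3017*(-1*(-6) - 344)/188 = 3017*(6 - 344)/188 = (3017/188)*(-338) = -509873/94 ≈ -5424.2)
A = -509873/94 ≈ -5424.2
t - A = 126075 - 1*(-509873/94) = 126075 + 509873/94 = 12360923/94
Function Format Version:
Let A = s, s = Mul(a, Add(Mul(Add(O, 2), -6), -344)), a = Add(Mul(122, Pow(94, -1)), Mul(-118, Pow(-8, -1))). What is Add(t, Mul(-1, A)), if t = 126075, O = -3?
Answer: Rational(12360923, 94) ≈ 1.3150e+5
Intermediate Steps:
a = Rational(3017, 188) (a = Add(Mul(122, Rational(1, 94)), Mul(-118, Rational(-1, 8))) = Add(Rational(61, 47), Rational(59, 4)) = Rational(3017, 188) ≈ 16.048)
s = Rational(-509873, 94) (s = Mul(Rational(3017, 188), Add(Mul(Add(-3, 2), -6), -344)) = Mul(Rational(3017, 188), Add(Mul(-1, -6), -344)) = Mul(Rational(3017, 188), Add(6, -344)) = Mul(Rational(3017, 188), -338) = Rational(-509873, 94) ≈ -5424.2)
A = Rational(-509873, 94) ≈ -5424.2
Add(t, Mul(-1, A)) = Add(126075, Mul(-1, Rational(-509873, 94))) = Add(126075, Rational(509873, 94)) = Rational(12360923, 94)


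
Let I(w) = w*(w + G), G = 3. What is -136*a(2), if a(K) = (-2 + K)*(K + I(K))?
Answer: 0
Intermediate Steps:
I(w) = w*(3 + w) (I(w) = w*(w + 3) = w*(3 + w))
a(K) = (-2 + K)*(K + K*(3 + K))
-136*a(2) = -272*(-8 - 1*2 + 2*(3 + 2)) = -272*(-8 - 2 + 2*5) = -272*(-8 - 2 + 10) = -272*0 = -136*0 = 0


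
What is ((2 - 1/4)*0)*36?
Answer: 0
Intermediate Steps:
((2 - 1/4)*0)*36 = ((7/4)*0)*36 = 0*36 = 0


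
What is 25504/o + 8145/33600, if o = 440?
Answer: 1434197/24640 ≈ 58.206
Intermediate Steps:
25504/o + 8145/33600 = 25504/440 + 8145/33600 = 25504*(1/440) + 8145*(1/33600) = 3188/55 + 543/2240 = 1434197/24640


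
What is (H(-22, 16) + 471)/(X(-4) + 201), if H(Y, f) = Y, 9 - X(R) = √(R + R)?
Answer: 47145/22054 + 449*I*√2/22054 ≈ 2.1377 + 0.028792*I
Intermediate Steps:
X(R) = 9 - √2*√R (X(R) = 9 - √(R + R) = 9 - √(2*R) = 9 - √2*√R)
(H(-22, 16) + 471)/(X(-4) + 201) = (-22 + 471)/((9 - √2*√(-4)) + 201) = 449/((9 - √2*2*I) + 201) = 449/((9 - 2*I*√2) + 201) = 449/(210 - 2*I*√2)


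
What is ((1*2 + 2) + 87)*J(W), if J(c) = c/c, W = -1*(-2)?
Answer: 91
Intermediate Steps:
W = 2
J(c) = 1
((1*2 + 2) + 87)*J(W) = ((1*2 + 2) + 87)*1 = ((2 + 2) + 87)*1 = (4 + 87)*1 = 91*1 = 91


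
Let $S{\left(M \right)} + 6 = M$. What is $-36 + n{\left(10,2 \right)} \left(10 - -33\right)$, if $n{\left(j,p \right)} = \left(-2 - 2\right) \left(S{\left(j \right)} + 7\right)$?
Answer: $-1928$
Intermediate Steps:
$S{\left(M \right)} = -6 + M$
$n{\left(j,p \right)} = -4 - 4 j$ ($n{\left(j,p \right)} = \left(-2 - 2\right) \left(\left(-6 + j\right) + 7\right) = - 4 \left(1 + j\right) = -4 - 4 j$)
$-36 + n{\left(10,2 \right)} \left(10 - -33\right) = -36 + \left(-4 - 40\right) \left(10 - -33\right) = -36 + \left(-4 - 40\right) \left(10 + 33\right) = -36 - 1892 = -1928$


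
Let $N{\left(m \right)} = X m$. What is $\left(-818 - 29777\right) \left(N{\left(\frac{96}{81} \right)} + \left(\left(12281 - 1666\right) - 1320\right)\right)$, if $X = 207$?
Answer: $- \frac{875659495}{3} \approx -2.9189 \cdot 10^{8}$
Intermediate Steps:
$N{\left(m \right)} = 207 m$
$\left(-818 - 29777\right) \left(N{\left(\frac{96}{81} \right)} + \left(\left(12281 - 1666\right) - 1320\right)\right) = \left(-818 - 29777\right) \left(207 \cdot \frac{96}{81} + \left(\left(12281 - 1666\right) - 1320\right)\right) = - 30595 \left(207 \cdot 96 \cdot \frac{1}{81} + \left(10615 - 1320\right)\right) = - 30595 \left(207 \cdot \frac{32}{27} + 9295\right) = - 30595 \left(\frac{736}{3} + 9295\right) = \left(-30595\right) \frac{28621}{3} = - \frac{875659495}{3}$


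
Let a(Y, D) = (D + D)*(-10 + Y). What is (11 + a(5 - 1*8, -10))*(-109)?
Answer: -29539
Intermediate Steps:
a(Y, D) = 2*D*(-10 + Y) (a(Y, D) = (2*D)*(-10 + Y) = 2*D*(-10 + Y))
(11 + a(5 - 1*8, -10))*(-109) = (11 + 2*(-10)*(-10 + (5 - 1*8)))*(-109) = (11 + 2*(-10)*(-10 + (5 - 8)))*(-109) = (11 + 2*(-10)*(-10 - 3))*(-109) = (11 + 2*(-10)*(-13))*(-109) = (11 + 260)*(-109) = 271*(-109) = -29539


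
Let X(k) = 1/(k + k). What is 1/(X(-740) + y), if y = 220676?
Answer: 1480/326600479 ≈ 4.5315e-6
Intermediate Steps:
X(k) = 1/(2*k)
1/(X(-740) + y) = 1/((½)/(-740) + 220676) = 1/((½)*(-1/740) + 220676) = 1/(-1/1480 + 220676) = 1/(326600479/1480) = 1480/326600479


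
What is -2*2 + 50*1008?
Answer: 50396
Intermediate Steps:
-2*2 + 50*1008 = -4 + 50400 = 50396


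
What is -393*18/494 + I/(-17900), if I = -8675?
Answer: -2446783/176852 ≈ -13.835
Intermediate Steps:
-393*18/494 + I/(-17900) = -393*18/494 - 8675/(-17900) = -7074*1/494 - 8675*(-1/17900) = -3537/247 + 347/716 = -2446783/176852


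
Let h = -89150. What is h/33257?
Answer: -89150/33257 ≈ -2.6806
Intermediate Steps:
h/33257 = -89150/33257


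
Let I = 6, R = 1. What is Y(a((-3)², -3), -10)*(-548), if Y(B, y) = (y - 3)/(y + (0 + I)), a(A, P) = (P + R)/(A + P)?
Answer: -1781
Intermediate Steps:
a(A, P) = (1 + P)/(A + P) (a(A, P) = (P + 1)/(A + P) = (1 + P)/(A + P))
Y(B, y) = (-3 + y)/(6 + y) (Y(B, y) = (y - 3)/(y + (0 + 6)) = (-3 + y)/(y + 6) = (-3 + y)/(6 + y))
Y(a((-3)², -3), -10)*(-548) = ((-3 - 10)/(6 - 10))*(-548) = (-13/(-4))*(-548) = -¼*(-13)*(-548) = (13/4)*(-548) = -1781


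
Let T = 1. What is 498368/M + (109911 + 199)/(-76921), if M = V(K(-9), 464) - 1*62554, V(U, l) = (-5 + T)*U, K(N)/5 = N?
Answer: -133736586/14194883 ≈ -9.4215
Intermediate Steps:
K(N) = 5*N
V(U, l) = -4*U (V(U, l) = (-5 + 1)*U = -4*U)
M = -62374 (M = -20*(-9) - 1*62554 = -4*(-45) - 62554 = 180 - 62554 = -62374)
498368/M + (109911 + 199)/(-76921) = 498368/(-62374) + (109911 + 199)/(-76921) = 498368*(-1/62374) + 110110*(-1/76921) = -19168/2399 - 8470/5917 = -133736586/14194883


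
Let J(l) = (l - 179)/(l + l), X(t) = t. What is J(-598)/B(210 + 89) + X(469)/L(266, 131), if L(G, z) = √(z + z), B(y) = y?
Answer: 777/357604 + 469*√262/262 ≈ 28.977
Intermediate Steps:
J(l) = (-179 + l)/(2*l) (J(l) = (-179 + l)/((2*l)) = (-179 + l)*(1/(2*l)) = (-179 + l)/(2*l))
L(G, z) = √2*√z (L(G, z) = √(2*z) = √2*√z)
J(-598)/B(210 + 89) + X(469)/L(266, 131) = ((½)*(-179 - 598)/(-598))/(210 + 89) + 469/((√2*√131)) = ((½)*(-1/598)*(-777))/299 + 469/(√262) = (777/1196)*(1/299) + 469*(√262/262) = 777/357604 + 469*√262/262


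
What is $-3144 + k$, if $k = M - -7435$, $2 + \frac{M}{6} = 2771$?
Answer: $20905$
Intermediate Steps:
$M = 16614$ ($M = -12 + 6 \cdot 2771 = -12 + 16626 = 16614$)
$k = 24049$ ($k = 16614 - -7435 = 16614 + 7435 = 24049$)
$-3144 + k = -3144 + 24049 = 20905$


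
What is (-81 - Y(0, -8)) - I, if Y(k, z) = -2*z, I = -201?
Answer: 104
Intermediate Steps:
(-81 - Y(0, -8)) - I = (-81 - (-2)*(-8)) - 1*(-201) = (-81 - 1*16) + 201 = (-81 - 16) + 201 = -97 + 201 = 104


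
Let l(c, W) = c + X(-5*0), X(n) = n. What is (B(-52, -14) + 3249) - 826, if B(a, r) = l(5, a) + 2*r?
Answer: 2400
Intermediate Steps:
l(c, W) = c (l(c, W) = c - 5*0 = c + 0 = c)
B(a, r) = 5 + 2*r
(B(-52, -14) + 3249) - 826 = ((5 + 2*(-14)) + 3249) - 826 = ((5 - 28) + 3249) - 826 = (-23 + 3249) - 826 = 3226 - 826 = 2400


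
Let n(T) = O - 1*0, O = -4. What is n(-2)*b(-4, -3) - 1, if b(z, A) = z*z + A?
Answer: -53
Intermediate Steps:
n(T) = -4 (n(T) = -4 - 1*0 = -4 + 0 = -4)
b(z, A) = A + z² (b(z, A) = z² + A = A + z²)
n(-2)*b(-4, -3) - 1 = -4*(-3 + (-4)²) - 1 = -4*(-3 + 16) - 1 = -4*13 - 1 = -52 - 1 = -53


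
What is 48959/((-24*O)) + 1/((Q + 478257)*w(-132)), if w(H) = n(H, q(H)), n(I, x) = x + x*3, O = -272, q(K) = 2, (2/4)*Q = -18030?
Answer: 7216507913/962220672 ≈ 7.4998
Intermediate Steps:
Q = -36060 (Q = 2*(-18030) = -36060)
n(I, x) = 4*x (n(I, x) = x + 3*x = 4*x)
w(H) = 8 (w(H) = 4*2 = 8)
48959/((-24*O)) + 1/((Q + 478257)*w(-132)) = 48959/((-24*(-272))) + 1/((-36060 + 478257)*8) = 48959/6528 + (1/8)/442197 = 48959*(1/6528) + (1/442197)*(1/8) = 48959/6528 + 1/3537576 = 7216507913/962220672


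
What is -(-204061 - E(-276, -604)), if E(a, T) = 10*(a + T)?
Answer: 195261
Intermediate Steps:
E(a, T) = 10*T + 10*a (E(a, T) = 10*(T + a) = 10*T + 10*a)
-(-204061 - E(-276, -604)) = -(-204061 - (10*(-604) + 10*(-276))) = -(-204061 - (-6040 - 2760)) = -(-204061 - 1*(-8800)) = -(-204061 + 8800) = -1*(-195261) = 195261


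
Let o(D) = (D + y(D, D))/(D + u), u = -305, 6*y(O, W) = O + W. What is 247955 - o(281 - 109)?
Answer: 98934733/399 ≈ 2.4796e+5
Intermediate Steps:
y(O, W) = O/6 + W/6 (y(O, W) = (O + W)/6 = O/6 + W/6)
o(D) = 4*D/(3*(-305 + D)) (o(D) = (D + (D/6 + D/6))/(D - 305) = (D + D/3)/(-305 + D) = (4*D/3)/(-305 + D) = 4*D/(3*(-305 + D)))
247955 - o(281 - 109) = 247955 - 4*(281 - 109)/(3*(-305 + (281 - 109))) = 247955 - 4*172/(3*(-305 + 172)) = 247955 - 4*172/(3*(-133)) = 247955 - 4*172*(-1)/(3*133) = 247955 - 1*(-688/399) = 247955 + 688/399 = 98934733/399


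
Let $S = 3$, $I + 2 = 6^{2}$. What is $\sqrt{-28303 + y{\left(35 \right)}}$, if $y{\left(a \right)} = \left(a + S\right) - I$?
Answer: $i \sqrt{28299} \approx 168.22 i$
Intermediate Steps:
$I = 34$ ($I = -2 + 6^{2} = -2 + 36 = 34$)
$y{\left(a \right)} = -31 + a$ ($y{\left(a \right)} = \left(a + 3\right) - 34 = \left(3 + a\right) - 34 = -31 + a$)
$\sqrt{-28303 + y{\left(35 \right)}} = \sqrt{-28303 + \left(-31 + 35\right)} = \sqrt{-28303 + 4} = \sqrt{-28299} = i \sqrt{28299}$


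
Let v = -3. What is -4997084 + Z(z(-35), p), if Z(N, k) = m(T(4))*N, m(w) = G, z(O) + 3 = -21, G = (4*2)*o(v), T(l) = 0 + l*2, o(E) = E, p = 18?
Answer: -4996508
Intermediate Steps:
T(l) = 2*l (T(l) = 0 + 2*l = 2*l)
G = -24 (G = (4*2)*(-3) = 8*(-3) = -24)
z(O) = -24 (z(O) = -3 - 21 = -24)
m(w) = -24
Z(N, k) = -24*N
-4997084 + Z(z(-35), p) = -4997084 - 24*(-24) = -4997084 + 576 = -4996508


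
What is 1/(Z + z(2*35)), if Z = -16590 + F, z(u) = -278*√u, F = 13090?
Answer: -25/48858 + 139*√70/3420060 ≈ -0.00017165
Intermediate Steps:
Z = -3500 (Z = -16590 + 13090 = -3500)
1/(Z + z(2*35)) = 1/(-3500 - 278*√70)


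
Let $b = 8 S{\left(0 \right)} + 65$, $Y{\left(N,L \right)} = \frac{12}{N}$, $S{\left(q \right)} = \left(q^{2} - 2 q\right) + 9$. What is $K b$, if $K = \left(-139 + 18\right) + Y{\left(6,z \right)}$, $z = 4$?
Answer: $-16303$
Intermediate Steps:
$S{\left(q \right)} = 9 + q^{2} - 2 q$
$b = 137$ ($b = 8 \left(9 + 0^{2} - 0\right) + 65 = 8 \left(9 + 0 + 0\right) + 65 = 8 \cdot 9 + 65 = 72 + 65 = 137$)
$K = -119$ ($K = \left(-139 + 18\right) + \frac{12}{6} = -121 + 12 \cdot \frac{1}{6} = -121 + 2 = -119$)
$K b = \left(-119\right) 137 = -16303$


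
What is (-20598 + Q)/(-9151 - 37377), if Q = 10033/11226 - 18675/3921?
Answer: 302278493155/682676589696 ≈ 0.44278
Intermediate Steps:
Q = -56768719/14672382 (Q = 10033*(1/11226) - 18675*1/3921 = 10033/11226 - 6225/1307 = -56768719/14672382 ≈ -3.8691)
(-20598 + Q)/(-9151 - 37377) = (-20598 - 56768719/14672382)/(-9151 - 37377) = -302278493155/14672382/(-46528) = -302278493155/14672382*(-1/46528) = 302278493155/682676589696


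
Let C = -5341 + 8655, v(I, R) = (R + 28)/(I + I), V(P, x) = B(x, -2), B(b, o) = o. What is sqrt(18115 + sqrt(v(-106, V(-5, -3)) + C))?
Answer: sqrt(203540140 + 106*sqrt(37234726))/106 ≈ 134.81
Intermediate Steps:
V(P, x) = -2
v(I, R) = (28 + R)/(2*I) (v(I, R) = (28 + R)/((2*I)) = (28 + R)*(1/(2*I)) = (28 + R)/(2*I))
C = 3314
sqrt(18115 + sqrt(v(-106, V(-5, -3)) + C)) = sqrt(18115 + sqrt((1/2)*(28 - 2)/(-106) + 3314)) = sqrt(18115 + sqrt((1/2)*(-1/106)*26 + 3314)) = sqrt(18115 + sqrt(-13/106 + 3314)) = sqrt(18115 + sqrt(351271/106)) = sqrt(18115 + sqrt(37234726)/106)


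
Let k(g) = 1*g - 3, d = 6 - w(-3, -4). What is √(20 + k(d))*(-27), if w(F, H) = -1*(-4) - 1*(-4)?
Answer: -27*√15 ≈ -104.57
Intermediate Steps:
w(F, H) = 8 (w(F, H) = 4 + 4 = 8)
d = -2 (d = 6 - 1*8 = 6 - 8 = -2)
k(g) = -3 + g (k(g) = g - 3 = -3 + g)
√(20 + k(d))*(-27) = √(20 + (-3 - 2))*(-27) = √(20 - 5)*(-27) = √15*(-27) = -27*√15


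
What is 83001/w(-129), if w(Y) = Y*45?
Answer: -27667/1935 ≈ -14.298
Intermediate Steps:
w(Y) = 45*Y
83001/w(-129) = 83001/((45*(-129))) = 83001/(-5805) = 83001*(-1/5805) = -27667/1935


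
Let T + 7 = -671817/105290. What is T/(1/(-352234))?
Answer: 248121907099/52645 ≈ 4.7131e+6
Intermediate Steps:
T = -1408847/105290 (T = -7 - 671817/105290 = -1408847/105290 ≈ -13.381)
T/(1/(-352234)) = -1408847/(105290*(1/(-352234))) = -1408847/(105290*(-1/352234)) = -1408847/105290*(-352234) = 248121907099/52645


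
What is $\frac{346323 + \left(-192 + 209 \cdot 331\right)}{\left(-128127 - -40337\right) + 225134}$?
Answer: $\frac{207655}{68672} \approx 3.0239$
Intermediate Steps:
$\frac{346323 + \left(-192 + 209 \cdot 331\right)}{\left(-128127 - -40337\right) + 225134} = \frac{346323 + \left(-192 + 69179\right)}{\left(-128127 + 40337\right) + 225134} = \frac{346323 + 68987}{-87790 + 225134} = \frac{415310}{137344} = 415310 \cdot \frac{1}{137344} = \frac{207655}{68672}$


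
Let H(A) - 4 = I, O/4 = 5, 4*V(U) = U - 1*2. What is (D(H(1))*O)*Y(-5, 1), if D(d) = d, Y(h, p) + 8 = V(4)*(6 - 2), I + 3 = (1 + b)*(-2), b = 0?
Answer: 120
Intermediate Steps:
V(U) = -1/2 + U/4 (V(U) = (U - 1*2)/4 = (U - 2)/4 = (-2 + U)/4 = -1/2 + U/4)
O = 20 (O = 4*5 = 20)
I = -5 (I = -3 + (1 + 0)*(-2) = -3 + 1*(-2) = -3 - 2 = -5)
H(A) = -1 (H(A) = 4 - 5 = -1)
Y(h, p) = -6 (Y(h, p) = -8 + (-1/2 + (1/4)*4)*(6 - 2) = -8 + (-1/2 + 1)*4 = -8 + (1/2)*4 = -8 + 2 = -6)
(D(H(1))*O)*Y(-5, 1) = -1*20*(-6) = -20*(-6) = 120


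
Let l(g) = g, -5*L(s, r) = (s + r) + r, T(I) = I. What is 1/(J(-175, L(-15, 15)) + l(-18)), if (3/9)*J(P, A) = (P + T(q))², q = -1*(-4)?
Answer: 1/87705 ≈ 1.1402e-5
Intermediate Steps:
q = 4
L(s, r) = -2*r/5 - s/5 (L(s, r) = -((s + r) + r)/5 = -((r + s) + r)/5 = -(s + 2*r)/5 = -2*r/5 - s/5)
J(P, A) = 3*(4 + P)² (J(P, A) = 3*(P + 4)² = 3*(4 + P)²)
1/(J(-175, L(-15, 15)) + l(-18)) = 1/(3*(4 - 175)² - 18) = 1/(3*(-171)² - 18) = 1/(3*29241 - 18) = 1/(87723 - 18) = 1/87705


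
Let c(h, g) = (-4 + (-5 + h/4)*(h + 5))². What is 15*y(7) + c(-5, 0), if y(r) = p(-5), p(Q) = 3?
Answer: 61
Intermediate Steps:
y(r) = 3
c(h, g) = (-4 + (-5 + h/4)*(5 + h))² (c(h, g) = (-4 + (-5 + h*(¼))*(5 + h))² = (-4 + (-5 + h/4)*(5 + h))²)
15*y(7) + c(-5, 0) = 15*3 + (116 - 1*(-5)² + 15*(-5))²/16 = 45 + (116 - 1*25 - 75)²/16 = 45 + (116 - 25 - 75)²/16 = 45 + (1/16)*16² = 45 + (1/16)*256 = 45 + 16 = 61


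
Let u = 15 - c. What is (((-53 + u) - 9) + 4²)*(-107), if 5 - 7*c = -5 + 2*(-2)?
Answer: 3531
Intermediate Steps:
c = 2 (c = 5/7 - (-5 + 2*(-2))/7 = 5/7 - (-5 - 4)/7 = 5/7 - ⅐*(-9) = 5/7 + 9/7 = 2)
u = 13 (u = 15 - 1*2 = 15 - 2 = 13)
(((-53 + u) - 9) + 4²)*(-107) = (((-53 + 13) - 9) + 4²)*(-107) = ((-40 - 9) + 16)*(-107) = (-49 + 16)*(-107) = -33*(-107) = 3531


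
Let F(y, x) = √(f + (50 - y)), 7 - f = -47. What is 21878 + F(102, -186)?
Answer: 21878 + √2 ≈ 21879.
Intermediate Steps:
f = 54 (f = 7 - 1*(-47) = 7 + 47 = 54)
F(y, x) = √(104 - y) (F(y, x) = √(54 + (50 - y)) = √(104 - y))
21878 + F(102, -186) = 21878 + √(104 - 1*102) = 21878 + √(104 - 102) = 21878 + √2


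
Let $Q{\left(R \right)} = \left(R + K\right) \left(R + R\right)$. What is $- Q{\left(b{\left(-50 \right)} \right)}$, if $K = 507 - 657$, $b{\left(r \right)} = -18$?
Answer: $-6048$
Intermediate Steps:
$K = -150$ ($K = 507 - 657 = -150$)
$Q{\left(R \right)} = 2 R \left(-150 + R\right)$ ($Q{\left(R \right)} = \left(R - 150\right) \left(R + R\right) = \left(-150 + R\right) 2 R = 2 R \left(-150 + R\right)$)
$- Q{\left(b{\left(-50 \right)} \right)} = - 2 \left(-18\right) \left(-150 - 18\right) = - 2 \left(-18\right) \left(-168\right) = \left(-1\right) 6048 = -6048$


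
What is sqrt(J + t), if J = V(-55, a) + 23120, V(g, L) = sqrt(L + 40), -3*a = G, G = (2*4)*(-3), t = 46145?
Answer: sqrt(69265 + 4*sqrt(3)) ≈ 263.20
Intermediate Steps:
G = -24 (G = 8*(-3) = -24)
a = 8 (a = -1/3*(-24) = 8)
V(g, L) = sqrt(40 + L)
J = 23120 + 4*sqrt(3) (J = sqrt(40 + 8) + 23120 = sqrt(48) + 23120 = 4*sqrt(3) + 23120 = 23120 + 4*sqrt(3) ≈ 23127.)
sqrt(J + t) = sqrt((23120 + 4*sqrt(3)) + 46145) = sqrt(69265 + 4*sqrt(3))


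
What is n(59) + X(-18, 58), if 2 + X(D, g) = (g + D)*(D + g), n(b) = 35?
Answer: 1633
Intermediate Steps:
X(D, g) = -2 + (D + g)² (X(D, g) = -2 + (g + D)*(D + g) = -2 + (D + g)*(D + g) = -2 + (D + g)²)
n(59) + X(-18, 58) = 35 + (-2 + (-18 + 58)²) = 35 + (-2 + 40²) = 35 + (-2 + 1600) = 35 + 1598 = 1633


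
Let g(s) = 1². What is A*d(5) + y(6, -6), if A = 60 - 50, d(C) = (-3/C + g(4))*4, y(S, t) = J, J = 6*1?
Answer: 22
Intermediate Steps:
J = 6
y(S, t) = 6
g(s) = 1
d(C) = 4 - 12/C (d(C) = (-3/C + 1)*4 = (1 - 3/C)*4 = 4 - 12/C)
A = 10
A*d(5) + y(6, -6) = 10*(4 - 12/5) + 6 = 10*(8/5) + 6 = 16 + 6 = 22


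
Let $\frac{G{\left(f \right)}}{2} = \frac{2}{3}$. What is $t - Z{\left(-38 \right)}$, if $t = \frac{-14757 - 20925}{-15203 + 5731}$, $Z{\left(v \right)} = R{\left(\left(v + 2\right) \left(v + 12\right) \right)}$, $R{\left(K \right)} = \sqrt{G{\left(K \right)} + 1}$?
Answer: $\frac{17841}{4736} - \frac{\sqrt{21}}{3} \approx 2.2396$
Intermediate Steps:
$G{\left(f \right)} = \frac{4}{3}$ ($G{\left(f \right)} = 2 \cdot \frac{2}{3} = \frac{4}{3}$)
$R{\left(K \right)} = \frac{\sqrt{21}}{3}$ ($R{\left(K \right)} = \sqrt{\frac{4}{3} + 1} = \sqrt{\frac{7}{3}} = \frac{\sqrt{21}}{3}$)
$Z{\left(v \right)} = \frac{\sqrt{21}}{3}$
$t = \frac{17841}{4736}$ ($t = - \frac{35682}{-9472} = \left(-35682\right) \left(- \frac{1}{9472}\right) = \frac{17841}{4736} \approx 3.7671$)
$t - Z{\left(-38 \right)} = \frac{17841}{4736} - \frac{\sqrt{21}}{3}$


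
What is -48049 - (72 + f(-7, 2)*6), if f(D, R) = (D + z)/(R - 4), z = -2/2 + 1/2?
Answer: -96287/2 ≈ -48144.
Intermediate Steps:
z = -½ (z = -2*½ + 1*(½) = -1 + ½ = -½ ≈ -0.50000)
f(D, R) = (-½ + D)/(-4 + R) (f(D, R) = (D - ½)/(R - 4) = (-½ + D)/(-4 + R))
-48049 - (72 + f(-7, 2)*6) = -48049 - (72 + ((-½ - 7)/(-4 + 2))*6) = -48049 - (72 + (-15/2/(-2))*6) = -48049 - (72 - ½*(-15/2)*6) = -48049 - (72 + (15/4)*6) = -48049 - (72 + 45/2) = -48049 - 1*189/2 = -48049 - 189/2 = -96287/2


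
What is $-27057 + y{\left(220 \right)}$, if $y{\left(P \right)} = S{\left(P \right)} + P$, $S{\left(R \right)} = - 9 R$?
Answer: $-28817$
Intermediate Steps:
$y{\left(P \right)} = - 8 P$ ($y{\left(P \right)} = - 9 P + P = - 8 P$)
$-27057 + y{\left(220 \right)} = -27057 - 1760 = -28817$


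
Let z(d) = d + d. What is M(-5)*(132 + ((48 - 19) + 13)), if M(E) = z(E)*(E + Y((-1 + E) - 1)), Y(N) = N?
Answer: 20880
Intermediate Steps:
z(d) = 2*d
M(E) = 2*E*(-2 + 2*E) (M(E) = (2*E)*(E + ((-1 + E) - 1)) = (2*E)*(E + (-2 + E)) = (2*E)*(-2 + 2*E) = 2*E*(-2 + 2*E))
M(-5)*(132 + ((48 - 19) + 13)) = (4*(-5)*(-1 - 5))*(132 + ((48 - 19) + 13)) = (4*(-5)*(-6))*(132 + (29 + 13)) = 120*(132 + 42) = 120*174 = 20880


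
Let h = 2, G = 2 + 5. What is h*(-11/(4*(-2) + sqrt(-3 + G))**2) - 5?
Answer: -101/18 ≈ -5.6111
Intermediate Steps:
G = 7
h*(-11/(4*(-2) + sqrt(-3 + G))**2) - 5 = 2*(-11/(4*(-2) + sqrt(-3 + 7))**2) - 5 = 2*(-11/(-8 + sqrt(4))**2) - 5 = 2*(-11/(-8 + 2)**2) - 5 = 2*(-11/((-6)**2)) - 5 = 2*(-11/36) - 5 = -11/18 - 5 = -101/18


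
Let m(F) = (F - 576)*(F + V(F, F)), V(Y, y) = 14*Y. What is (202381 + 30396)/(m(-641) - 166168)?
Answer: 232777/11535287 ≈ 0.020180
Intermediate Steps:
m(F) = 15*F*(-576 + F) (m(F) = (F - 576)*(F + 14*F) = (-576 + F)*(15*F) = 15*F*(-576 + F))
(202381 + 30396)/(m(-641) - 166168) = (202381 + 30396)/(15*(-641)*(-576 - 641) - 166168) = 232777/(15*(-641)*(-1217) - 166168) = 232777/(11701455 - 166168) = 232777/11535287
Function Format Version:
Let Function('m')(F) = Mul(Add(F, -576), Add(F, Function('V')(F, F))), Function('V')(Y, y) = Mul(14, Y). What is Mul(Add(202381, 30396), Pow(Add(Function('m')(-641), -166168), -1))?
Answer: Rational(232777, 11535287) ≈ 0.020180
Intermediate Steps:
Function('m')(F) = Mul(15, F, Add(-576, F)) (Function('m')(F) = Mul(Add(F, -576), Add(F, Mul(14, F))) = Mul(Add(-576, F), Mul(15, F)) = Mul(15, F, Add(-576, F)))
Mul(Add(202381, 30396), Pow(Add(Function('m')(-641), -166168), -1)) = Mul(Add(202381, 30396), Pow(Add(Mul(15, -641, Add(-576, -641)), -166168), -1)) = Mul(232777, Pow(Add(Mul(15, -641, -1217), -166168), -1)) = Mul(232777, Pow(Add(11701455, -166168), -1)) = Mul(232777, Pow(11535287, -1)) = Mul(232777, Rational(1, 11535287)) = Rational(232777, 11535287)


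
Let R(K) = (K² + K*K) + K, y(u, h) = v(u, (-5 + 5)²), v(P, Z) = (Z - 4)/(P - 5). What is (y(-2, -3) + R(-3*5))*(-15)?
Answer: -45735/7 ≈ -6533.6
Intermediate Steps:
v(P, Z) = (-4 + Z)/(-5 + P)
y(u, h) = -4/(-5 + u) (y(u, h) = (-4 + (-5 + 5)²)/(-5 + u) = (-4 + 0²)/(-5 + u) = (-4 + 0)/(-5 + u) = -4/(-5 + u))
R(K) = K + 2*K² (R(K) = (K² + K²) + K = 2*K² + K = K + 2*K²)
(y(-2, -3) + R(-3*5))*(-15) = (-4/(-5 - 2) + (-3*5)*(1 + 2*(-3*5)))*(-15) = (-4/(-7) - 15*(1 + 2*(-15)))*(-15) = (-4*(-⅐) - 15*(1 - 30))*(-15) = (4/7 - 15*(-29))*(-15) = (4/7 + 435)*(-15) = (3049/7)*(-15) = -45735/7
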